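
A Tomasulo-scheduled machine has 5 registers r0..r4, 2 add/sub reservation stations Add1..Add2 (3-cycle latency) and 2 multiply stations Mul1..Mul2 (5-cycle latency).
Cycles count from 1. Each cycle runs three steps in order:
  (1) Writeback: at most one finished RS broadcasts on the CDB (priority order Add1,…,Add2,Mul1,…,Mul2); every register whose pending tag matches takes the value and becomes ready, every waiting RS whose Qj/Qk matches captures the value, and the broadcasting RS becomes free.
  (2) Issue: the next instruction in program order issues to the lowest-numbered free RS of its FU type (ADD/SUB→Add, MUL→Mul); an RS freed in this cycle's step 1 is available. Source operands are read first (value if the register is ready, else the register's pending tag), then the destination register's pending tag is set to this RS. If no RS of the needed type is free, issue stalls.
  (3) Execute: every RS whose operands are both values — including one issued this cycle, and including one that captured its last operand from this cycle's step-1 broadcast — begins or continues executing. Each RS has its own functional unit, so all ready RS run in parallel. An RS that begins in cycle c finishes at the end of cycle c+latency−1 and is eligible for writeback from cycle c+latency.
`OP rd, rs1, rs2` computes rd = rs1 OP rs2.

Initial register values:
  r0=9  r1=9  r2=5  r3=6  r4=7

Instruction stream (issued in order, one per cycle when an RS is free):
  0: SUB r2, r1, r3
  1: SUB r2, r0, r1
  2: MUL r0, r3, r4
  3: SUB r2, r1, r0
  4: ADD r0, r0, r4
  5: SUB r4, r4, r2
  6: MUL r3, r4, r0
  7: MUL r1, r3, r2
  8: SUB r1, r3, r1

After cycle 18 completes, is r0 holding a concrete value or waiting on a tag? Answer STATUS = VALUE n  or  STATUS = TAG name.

  c1: issue SUB r2<-Add1  regs: r0:9,r1:9,r2:Add1,r3:6,r4:7
  c2: issue SUB r2<-Add2  regs: r0:9,r1:9,r2:Add2,r3:6,r4:7
  c3: issue MUL r0<-Mul1  regs: r0:Mul1,r1:9,r2:Add2,r3:6,r4:7
  c4: CDB Add1=3; issue SUB r2<-Add1  regs: r0:Mul1,r1:9,r2:Add1,r3:6,r4:7
  c5: CDB Add2=0; issue ADD r0<-Add2  regs: r0:Add2,r1:9,r2:Add1,r3:6,r4:7
  c6: stall  regs: r0:Add2,r1:9,r2:Add1,r3:6,r4:7
  c7: stall  regs: r0:Add2,r1:9,r2:Add1,r3:6,r4:7
  c8: CDB Mul1=42; stall  regs: r0:Add2,r1:9,r2:Add1,r3:6,r4:7
  c9: stall  regs: r0:Add2,r1:9,r2:Add1,r3:6,r4:7
  c10: stall  regs: r0:Add2,r1:9,r2:Add1,r3:6,r4:7
  c11: CDB Add1=-33; issue SUB r4<-Add1  regs: r0:Add2,r1:9,r2:-33,r3:6,r4:Add1
  c12: CDB Add2=49; issue MUL r3<-Mul1  regs: r0:49,r1:9,r2:-33,r3:Mul1,r4:Add1
  c13: issue MUL r1<-Mul2  regs: r0:49,r1:Mul2,r2:-33,r3:Mul1,r4:Add1
  c14: CDB Add1=40; issue SUB r1<-Add1  regs: r0:49,r1:Add1,r2:-33,r3:Mul1,r4:40
  c15: -  regs: r0:49,r1:Add1,r2:-33,r3:Mul1,r4:40
  c16: -  regs: r0:49,r1:Add1,r2:-33,r3:Mul1,r4:40
  c17: -  regs: r0:49,r1:Add1,r2:-33,r3:Mul1,r4:40
  c18: -  regs: r0:49,r1:Add1,r2:-33,r3:Mul1,r4:40

STATUS = VALUE 49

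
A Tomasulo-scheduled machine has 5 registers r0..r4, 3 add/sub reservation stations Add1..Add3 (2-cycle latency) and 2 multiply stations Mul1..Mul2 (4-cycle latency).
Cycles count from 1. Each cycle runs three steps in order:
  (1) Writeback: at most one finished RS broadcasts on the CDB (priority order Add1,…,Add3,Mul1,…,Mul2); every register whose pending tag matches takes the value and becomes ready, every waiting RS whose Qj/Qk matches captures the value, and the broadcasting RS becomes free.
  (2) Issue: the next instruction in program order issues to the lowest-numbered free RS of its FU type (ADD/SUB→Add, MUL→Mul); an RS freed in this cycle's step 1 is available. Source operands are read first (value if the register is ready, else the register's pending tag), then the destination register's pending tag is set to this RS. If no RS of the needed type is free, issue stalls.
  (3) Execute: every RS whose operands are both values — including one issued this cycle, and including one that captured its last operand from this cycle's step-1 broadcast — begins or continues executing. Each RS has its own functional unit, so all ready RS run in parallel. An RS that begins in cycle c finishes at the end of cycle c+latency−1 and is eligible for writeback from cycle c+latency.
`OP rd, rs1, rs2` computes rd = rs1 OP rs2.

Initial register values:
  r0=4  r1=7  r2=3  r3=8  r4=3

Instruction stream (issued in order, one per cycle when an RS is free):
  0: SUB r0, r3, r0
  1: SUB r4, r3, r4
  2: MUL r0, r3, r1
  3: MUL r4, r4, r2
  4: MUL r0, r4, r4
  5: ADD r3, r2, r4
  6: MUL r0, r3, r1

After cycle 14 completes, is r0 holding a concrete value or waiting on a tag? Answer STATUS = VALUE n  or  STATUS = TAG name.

c1: issue SUB r0<-Add1 | r0:Add1,r1:7,r2:3,r3:8,r4:3
c2: issue SUB r4<-Add2 | r0:Add1,r1:7,r2:3,r3:8,r4:Add2
c3: CDB Add1=4; issue MUL r0<-Mul1 | r0:Mul1,r1:7,r2:3,r3:8,r4:Add2
c4: CDB Add2=5; issue MUL r4<-Mul2 | r0:Mul1,r1:7,r2:3,r3:8,r4:Mul2
c5: stall | r0:Mul1,r1:7,r2:3,r3:8,r4:Mul2
c6: stall | r0:Mul1,r1:7,r2:3,r3:8,r4:Mul2
c7: CDB Mul1=56; issue MUL r0<-Mul1 | r0:Mul1,r1:7,r2:3,r3:8,r4:Mul2
c8: CDB Mul2=15; issue ADD r3<-Add1 | r0:Mul1,r1:7,r2:3,r3:Add1,r4:15
c9: issue MUL r0<-Mul2 | r0:Mul2,r1:7,r2:3,r3:Add1,r4:15
c10: CDB Add1=18 | r0:Mul2,r1:7,r2:3,r3:18,r4:15
c11: - | r0:Mul2,r1:7,r2:3,r3:18,r4:15
c12: CDB Mul1=225 | r0:Mul2,r1:7,r2:3,r3:18,r4:15
c13: - | r0:Mul2,r1:7,r2:3,r3:18,r4:15
c14: CDB Mul2=126 | r0:126,r1:7,r2:3,r3:18,r4:15

STATUS = VALUE 126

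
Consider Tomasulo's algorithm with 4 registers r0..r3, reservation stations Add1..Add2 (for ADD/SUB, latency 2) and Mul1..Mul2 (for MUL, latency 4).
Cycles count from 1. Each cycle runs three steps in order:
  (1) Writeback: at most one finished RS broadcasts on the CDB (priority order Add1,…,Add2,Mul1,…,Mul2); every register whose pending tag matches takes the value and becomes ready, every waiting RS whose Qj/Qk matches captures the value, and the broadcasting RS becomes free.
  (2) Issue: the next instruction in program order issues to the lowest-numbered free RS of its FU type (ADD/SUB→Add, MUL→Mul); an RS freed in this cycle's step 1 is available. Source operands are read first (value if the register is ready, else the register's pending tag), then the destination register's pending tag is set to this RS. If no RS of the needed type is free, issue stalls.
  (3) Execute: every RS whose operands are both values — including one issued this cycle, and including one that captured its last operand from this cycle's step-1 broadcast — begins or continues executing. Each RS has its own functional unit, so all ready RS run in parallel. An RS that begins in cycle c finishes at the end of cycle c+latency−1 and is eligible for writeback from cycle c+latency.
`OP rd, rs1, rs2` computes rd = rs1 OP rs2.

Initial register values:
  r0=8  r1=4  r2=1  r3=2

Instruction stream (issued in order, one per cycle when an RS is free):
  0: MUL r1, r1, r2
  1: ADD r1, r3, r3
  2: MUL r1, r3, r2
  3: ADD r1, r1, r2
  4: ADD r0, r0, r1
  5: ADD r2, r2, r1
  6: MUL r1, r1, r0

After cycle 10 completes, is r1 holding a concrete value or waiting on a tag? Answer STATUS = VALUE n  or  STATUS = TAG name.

STATUS = TAG Mul1

  c1: issue MUL r1<-Mul1  regs: r0:8,r1:Mul1,r2:1,r3:2
  c2: issue ADD r1<-Add1  regs: r0:8,r1:Add1,r2:1,r3:2
  c3: issue MUL r1<-Mul2  regs: r0:8,r1:Mul2,r2:1,r3:2
  c4: CDB Add1=4; issue ADD r1<-Add1  regs: r0:8,r1:Add1,r2:1,r3:2
  c5: CDB Mul1=4; issue ADD r0<-Add2  regs: r0:Add2,r1:Add1,r2:1,r3:2
  c6: stall  regs: r0:Add2,r1:Add1,r2:1,r3:2
  c7: CDB Mul2=2; stall  regs: r0:Add2,r1:Add1,r2:1,r3:2
  c8: stall  regs: r0:Add2,r1:Add1,r2:1,r3:2
  c9: CDB Add1=3; issue ADD r2<-Add1  regs: r0:Add2,r1:3,r2:Add1,r3:2
  c10: issue MUL r1<-Mul1  regs: r0:Add2,r1:Mul1,r2:Add1,r3:2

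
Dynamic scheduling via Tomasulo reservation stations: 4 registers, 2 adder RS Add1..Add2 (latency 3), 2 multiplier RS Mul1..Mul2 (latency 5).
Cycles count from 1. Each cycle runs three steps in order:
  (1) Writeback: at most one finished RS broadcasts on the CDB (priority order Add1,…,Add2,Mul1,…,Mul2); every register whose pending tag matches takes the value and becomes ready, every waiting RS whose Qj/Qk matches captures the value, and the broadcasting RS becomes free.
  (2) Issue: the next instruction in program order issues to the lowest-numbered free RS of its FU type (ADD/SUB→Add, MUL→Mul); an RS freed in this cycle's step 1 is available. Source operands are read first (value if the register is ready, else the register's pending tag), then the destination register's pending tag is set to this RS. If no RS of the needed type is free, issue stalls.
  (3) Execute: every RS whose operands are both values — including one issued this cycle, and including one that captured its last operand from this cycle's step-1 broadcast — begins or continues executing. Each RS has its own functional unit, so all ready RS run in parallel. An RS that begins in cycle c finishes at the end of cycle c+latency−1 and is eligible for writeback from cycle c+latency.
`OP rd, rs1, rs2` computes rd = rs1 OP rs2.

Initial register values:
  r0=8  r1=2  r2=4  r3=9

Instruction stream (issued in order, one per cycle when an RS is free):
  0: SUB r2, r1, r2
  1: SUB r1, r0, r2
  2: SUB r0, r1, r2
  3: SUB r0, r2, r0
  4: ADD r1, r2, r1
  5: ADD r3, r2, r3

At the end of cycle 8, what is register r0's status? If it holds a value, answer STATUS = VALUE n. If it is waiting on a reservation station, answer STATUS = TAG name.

cycle 1: issue SUB r2<-Add1 // r0:8,r1:2,r2:Add1,r3:9
cycle 2: issue SUB r1<-Add2 // r0:8,r1:Add2,r2:Add1,r3:9
cycle 3: stall // r0:8,r1:Add2,r2:Add1,r3:9
cycle 4: CDB Add1=-2; issue SUB r0<-Add1 // r0:Add1,r1:Add2,r2:-2,r3:9
cycle 5: stall // r0:Add1,r1:Add2,r2:-2,r3:9
cycle 6: stall // r0:Add1,r1:Add2,r2:-2,r3:9
cycle 7: CDB Add2=10; issue SUB r0<-Add2 // r0:Add2,r1:10,r2:-2,r3:9
cycle 8: stall // r0:Add2,r1:10,r2:-2,r3:9

STATUS = TAG Add2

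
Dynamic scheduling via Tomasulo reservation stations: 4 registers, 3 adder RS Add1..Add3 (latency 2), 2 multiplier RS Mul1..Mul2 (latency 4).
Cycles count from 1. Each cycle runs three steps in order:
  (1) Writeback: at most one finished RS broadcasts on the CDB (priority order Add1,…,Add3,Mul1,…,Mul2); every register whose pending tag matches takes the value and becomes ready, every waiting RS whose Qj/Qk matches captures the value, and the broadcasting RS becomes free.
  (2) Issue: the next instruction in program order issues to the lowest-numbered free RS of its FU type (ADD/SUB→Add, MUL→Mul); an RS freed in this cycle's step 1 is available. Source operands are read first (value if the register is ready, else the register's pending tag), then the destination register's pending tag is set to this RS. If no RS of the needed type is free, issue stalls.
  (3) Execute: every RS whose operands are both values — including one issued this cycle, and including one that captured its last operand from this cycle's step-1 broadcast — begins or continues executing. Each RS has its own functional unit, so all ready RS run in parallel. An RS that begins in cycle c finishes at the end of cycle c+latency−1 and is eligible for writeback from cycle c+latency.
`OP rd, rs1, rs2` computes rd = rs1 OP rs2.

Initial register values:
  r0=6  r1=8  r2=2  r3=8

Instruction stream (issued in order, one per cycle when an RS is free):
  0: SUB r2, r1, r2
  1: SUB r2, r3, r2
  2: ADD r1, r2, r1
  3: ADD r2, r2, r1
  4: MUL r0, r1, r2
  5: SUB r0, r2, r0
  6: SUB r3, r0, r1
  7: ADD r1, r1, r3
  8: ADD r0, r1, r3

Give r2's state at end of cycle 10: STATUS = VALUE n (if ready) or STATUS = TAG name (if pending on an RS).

  c1: issue SUB r2<-Add1  regs: r0:6,r1:8,r2:Add1,r3:8
  c2: issue SUB r2<-Add2  regs: r0:6,r1:8,r2:Add2,r3:8
  c3: CDB Add1=6; issue ADD r1<-Add1  regs: r0:6,r1:Add1,r2:Add2,r3:8
  c4: issue ADD r2<-Add3  regs: r0:6,r1:Add1,r2:Add3,r3:8
  c5: CDB Add2=2; issue MUL r0<-Mul1  regs: r0:Mul1,r1:Add1,r2:Add3,r3:8
  c6: issue SUB r0<-Add2  regs: r0:Add2,r1:Add1,r2:Add3,r3:8
  c7: CDB Add1=10; issue SUB r3<-Add1  regs: r0:Add2,r1:10,r2:Add3,r3:Add1
  c8: stall  regs: r0:Add2,r1:10,r2:Add3,r3:Add1
  c9: CDB Add3=12; issue ADD r1<-Add3  regs: r0:Add2,r1:Add3,r2:12,r3:Add1
  c10: stall  regs: r0:Add2,r1:Add3,r2:12,r3:Add1

STATUS = VALUE 12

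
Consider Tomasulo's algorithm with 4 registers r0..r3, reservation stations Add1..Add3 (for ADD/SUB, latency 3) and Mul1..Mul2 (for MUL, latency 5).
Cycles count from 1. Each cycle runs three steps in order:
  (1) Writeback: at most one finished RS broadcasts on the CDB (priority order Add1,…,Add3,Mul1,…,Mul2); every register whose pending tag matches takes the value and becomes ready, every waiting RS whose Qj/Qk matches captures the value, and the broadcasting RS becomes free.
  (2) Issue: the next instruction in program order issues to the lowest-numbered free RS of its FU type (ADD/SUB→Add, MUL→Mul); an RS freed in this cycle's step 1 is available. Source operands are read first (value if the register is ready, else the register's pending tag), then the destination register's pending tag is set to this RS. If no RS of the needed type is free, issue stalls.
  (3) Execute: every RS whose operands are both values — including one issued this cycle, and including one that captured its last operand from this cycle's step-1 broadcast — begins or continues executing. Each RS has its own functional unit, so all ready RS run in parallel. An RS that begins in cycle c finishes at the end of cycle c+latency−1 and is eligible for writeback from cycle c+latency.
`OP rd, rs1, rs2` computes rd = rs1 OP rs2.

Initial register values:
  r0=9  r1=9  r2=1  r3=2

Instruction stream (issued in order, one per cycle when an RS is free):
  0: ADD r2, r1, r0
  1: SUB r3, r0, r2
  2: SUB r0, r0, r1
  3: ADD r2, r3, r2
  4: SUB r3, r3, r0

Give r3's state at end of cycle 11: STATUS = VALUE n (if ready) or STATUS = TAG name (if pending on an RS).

STATUS = VALUE -9

cycle 1: issue ADD r2<-Add1 // r0:9,r1:9,r2:Add1,r3:2
cycle 2: issue SUB r3<-Add2 // r0:9,r1:9,r2:Add1,r3:Add2
cycle 3: issue SUB r0<-Add3 // r0:Add3,r1:9,r2:Add1,r3:Add2
cycle 4: CDB Add1=18; issue ADD r2<-Add1 // r0:Add3,r1:9,r2:Add1,r3:Add2
cycle 5: stall // r0:Add3,r1:9,r2:Add1,r3:Add2
cycle 6: CDB Add3=0; issue SUB r3<-Add3 // r0:0,r1:9,r2:Add1,r3:Add3
cycle 7: CDB Add2=-9 // r0:0,r1:9,r2:Add1,r3:Add3
cycle 8: - // r0:0,r1:9,r2:Add1,r3:Add3
cycle 9: - // r0:0,r1:9,r2:Add1,r3:Add3
cycle 10: CDB Add1=9 // r0:0,r1:9,r2:9,r3:Add3
cycle 11: CDB Add3=-9 // r0:0,r1:9,r2:9,r3:-9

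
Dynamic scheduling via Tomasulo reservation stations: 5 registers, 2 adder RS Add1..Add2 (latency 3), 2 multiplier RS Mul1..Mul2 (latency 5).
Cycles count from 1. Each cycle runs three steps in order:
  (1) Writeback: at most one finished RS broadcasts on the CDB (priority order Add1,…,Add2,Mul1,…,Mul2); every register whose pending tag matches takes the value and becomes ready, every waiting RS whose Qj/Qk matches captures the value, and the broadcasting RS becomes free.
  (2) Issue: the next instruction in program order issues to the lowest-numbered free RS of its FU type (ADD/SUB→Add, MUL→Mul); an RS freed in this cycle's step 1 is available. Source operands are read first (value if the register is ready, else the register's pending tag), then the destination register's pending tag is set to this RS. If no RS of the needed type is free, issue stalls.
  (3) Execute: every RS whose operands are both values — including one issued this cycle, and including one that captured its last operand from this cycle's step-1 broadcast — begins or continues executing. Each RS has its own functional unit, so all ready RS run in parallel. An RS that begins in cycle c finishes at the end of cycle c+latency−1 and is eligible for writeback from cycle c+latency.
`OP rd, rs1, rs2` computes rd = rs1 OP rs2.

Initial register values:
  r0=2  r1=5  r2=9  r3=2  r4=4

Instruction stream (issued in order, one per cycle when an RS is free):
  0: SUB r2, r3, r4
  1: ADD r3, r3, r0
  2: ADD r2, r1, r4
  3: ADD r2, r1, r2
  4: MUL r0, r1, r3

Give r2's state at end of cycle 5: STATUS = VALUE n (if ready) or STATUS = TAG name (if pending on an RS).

cycle 1: issue SUB r2<-Add1 // r0:2,r1:5,r2:Add1,r3:2,r4:4
cycle 2: issue ADD r3<-Add2 // r0:2,r1:5,r2:Add1,r3:Add2,r4:4
cycle 3: stall // r0:2,r1:5,r2:Add1,r3:Add2,r4:4
cycle 4: CDB Add1=-2; issue ADD r2<-Add1 // r0:2,r1:5,r2:Add1,r3:Add2,r4:4
cycle 5: CDB Add2=4; issue ADD r2<-Add2 // r0:2,r1:5,r2:Add2,r3:4,r4:4

STATUS = TAG Add2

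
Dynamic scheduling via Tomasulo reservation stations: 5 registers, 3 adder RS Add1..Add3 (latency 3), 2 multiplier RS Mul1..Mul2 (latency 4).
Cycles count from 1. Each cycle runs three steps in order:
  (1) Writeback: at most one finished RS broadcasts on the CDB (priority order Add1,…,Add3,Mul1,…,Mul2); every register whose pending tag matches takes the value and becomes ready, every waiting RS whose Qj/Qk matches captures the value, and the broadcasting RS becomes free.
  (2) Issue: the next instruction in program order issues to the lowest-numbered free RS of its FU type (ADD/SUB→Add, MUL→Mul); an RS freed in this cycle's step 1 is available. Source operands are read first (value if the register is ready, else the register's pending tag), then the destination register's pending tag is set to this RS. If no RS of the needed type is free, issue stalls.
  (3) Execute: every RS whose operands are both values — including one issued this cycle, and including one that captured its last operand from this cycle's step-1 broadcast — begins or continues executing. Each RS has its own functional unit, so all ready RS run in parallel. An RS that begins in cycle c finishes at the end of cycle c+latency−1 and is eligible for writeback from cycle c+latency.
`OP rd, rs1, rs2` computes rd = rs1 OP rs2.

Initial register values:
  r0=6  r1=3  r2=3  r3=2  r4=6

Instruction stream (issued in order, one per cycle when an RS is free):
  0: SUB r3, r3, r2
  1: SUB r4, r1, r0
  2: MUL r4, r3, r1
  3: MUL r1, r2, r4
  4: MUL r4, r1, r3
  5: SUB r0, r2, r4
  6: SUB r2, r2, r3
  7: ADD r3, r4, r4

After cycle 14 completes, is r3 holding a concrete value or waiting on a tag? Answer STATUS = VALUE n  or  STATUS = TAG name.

STATUS = TAG Add3

c1: issue SUB r3<-Add1 | r0:6,r1:3,r2:3,r3:Add1,r4:6
c2: issue SUB r4<-Add2 | r0:6,r1:3,r2:3,r3:Add1,r4:Add2
c3: issue MUL r4<-Mul1 | r0:6,r1:3,r2:3,r3:Add1,r4:Mul1
c4: CDB Add1=-1; issue MUL r1<-Mul2 | r0:6,r1:Mul2,r2:3,r3:-1,r4:Mul1
c5: CDB Add2=-3; stall | r0:6,r1:Mul2,r2:3,r3:-1,r4:Mul1
c6: stall | r0:6,r1:Mul2,r2:3,r3:-1,r4:Mul1
c7: stall | r0:6,r1:Mul2,r2:3,r3:-1,r4:Mul1
c8: CDB Mul1=-3; issue MUL r4<-Mul1 | r0:6,r1:Mul2,r2:3,r3:-1,r4:Mul1
c9: issue SUB r0<-Add1 | r0:Add1,r1:Mul2,r2:3,r3:-1,r4:Mul1
c10: issue SUB r2<-Add2 | r0:Add1,r1:Mul2,r2:Add2,r3:-1,r4:Mul1
c11: issue ADD r3<-Add3 | r0:Add1,r1:Mul2,r2:Add2,r3:Add3,r4:Mul1
c12: CDB Mul2=-9 | r0:Add1,r1:-9,r2:Add2,r3:Add3,r4:Mul1
c13: CDB Add2=4 | r0:Add1,r1:-9,r2:4,r3:Add3,r4:Mul1
c14: - | r0:Add1,r1:-9,r2:4,r3:Add3,r4:Mul1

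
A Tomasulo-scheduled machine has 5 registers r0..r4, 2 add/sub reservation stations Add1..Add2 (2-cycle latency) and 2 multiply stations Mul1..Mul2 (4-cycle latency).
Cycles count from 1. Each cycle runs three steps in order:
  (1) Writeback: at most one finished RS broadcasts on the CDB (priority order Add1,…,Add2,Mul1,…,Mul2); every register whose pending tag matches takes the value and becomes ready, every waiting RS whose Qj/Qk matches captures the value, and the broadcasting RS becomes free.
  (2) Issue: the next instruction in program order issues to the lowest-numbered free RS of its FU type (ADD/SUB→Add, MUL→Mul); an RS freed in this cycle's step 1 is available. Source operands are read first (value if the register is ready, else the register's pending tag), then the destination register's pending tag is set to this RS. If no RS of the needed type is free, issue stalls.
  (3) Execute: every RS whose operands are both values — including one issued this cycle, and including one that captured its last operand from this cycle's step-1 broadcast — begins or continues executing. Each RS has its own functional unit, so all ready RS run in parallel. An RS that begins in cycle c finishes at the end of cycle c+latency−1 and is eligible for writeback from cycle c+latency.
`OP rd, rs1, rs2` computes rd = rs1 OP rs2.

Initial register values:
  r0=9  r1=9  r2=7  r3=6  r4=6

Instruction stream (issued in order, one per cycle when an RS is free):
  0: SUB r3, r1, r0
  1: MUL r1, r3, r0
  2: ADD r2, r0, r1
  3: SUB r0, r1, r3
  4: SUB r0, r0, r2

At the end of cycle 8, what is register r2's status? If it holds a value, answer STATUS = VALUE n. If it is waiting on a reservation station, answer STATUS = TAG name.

STATUS = TAG Add1

cycle 1: issue SUB r3<-Add1 // r0:9,r1:9,r2:7,r3:Add1,r4:6
cycle 2: issue MUL r1<-Mul1 // r0:9,r1:Mul1,r2:7,r3:Add1,r4:6
cycle 3: CDB Add1=0; issue ADD r2<-Add1 // r0:9,r1:Mul1,r2:Add1,r3:0,r4:6
cycle 4: issue SUB r0<-Add2 // r0:Add2,r1:Mul1,r2:Add1,r3:0,r4:6
cycle 5: stall // r0:Add2,r1:Mul1,r2:Add1,r3:0,r4:6
cycle 6: stall // r0:Add2,r1:Mul1,r2:Add1,r3:0,r4:6
cycle 7: CDB Mul1=0; stall // r0:Add2,r1:0,r2:Add1,r3:0,r4:6
cycle 8: stall // r0:Add2,r1:0,r2:Add1,r3:0,r4:6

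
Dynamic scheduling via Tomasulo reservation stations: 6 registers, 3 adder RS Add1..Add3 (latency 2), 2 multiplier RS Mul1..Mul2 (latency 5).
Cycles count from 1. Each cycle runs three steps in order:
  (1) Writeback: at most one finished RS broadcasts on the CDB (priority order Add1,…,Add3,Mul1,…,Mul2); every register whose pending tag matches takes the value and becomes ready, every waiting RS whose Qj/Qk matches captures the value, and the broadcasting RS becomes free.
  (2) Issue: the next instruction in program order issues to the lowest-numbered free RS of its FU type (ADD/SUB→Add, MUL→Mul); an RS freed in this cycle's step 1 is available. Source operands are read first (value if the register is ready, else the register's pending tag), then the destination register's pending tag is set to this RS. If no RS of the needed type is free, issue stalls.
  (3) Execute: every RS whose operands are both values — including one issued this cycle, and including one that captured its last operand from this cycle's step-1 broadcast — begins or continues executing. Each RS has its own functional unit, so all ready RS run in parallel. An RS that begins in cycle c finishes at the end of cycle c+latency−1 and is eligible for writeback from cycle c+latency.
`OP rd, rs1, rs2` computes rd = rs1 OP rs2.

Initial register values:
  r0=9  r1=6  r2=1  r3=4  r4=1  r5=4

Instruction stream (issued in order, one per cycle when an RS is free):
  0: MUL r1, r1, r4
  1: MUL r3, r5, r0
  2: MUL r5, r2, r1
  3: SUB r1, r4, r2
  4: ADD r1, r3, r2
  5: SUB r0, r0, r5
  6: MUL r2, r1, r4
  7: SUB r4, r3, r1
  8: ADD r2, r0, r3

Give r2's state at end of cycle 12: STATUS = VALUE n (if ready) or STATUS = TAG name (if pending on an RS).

STATUS = TAG Add3

cycle 1: issue MUL r1<-Mul1 // r0:9,r1:Mul1,r2:1,r3:4,r4:1,r5:4
cycle 2: issue MUL r3<-Mul2 // r0:9,r1:Mul1,r2:1,r3:Mul2,r4:1,r5:4
cycle 3: stall // r0:9,r1:Mul1,r2:1,r3:Mul2,r4:1,r5:4
cycle 4: stall // r0:9,r1:Mul1,r2:1,r3:Mul2,r4:1,r5:4
cycle 5: stall // r0:9,r1:Mul1,r2:1,r3:Mul2,r4:1,r5:4
cycle 6: CDB Mul1=6; issue MUL r5<-Mul1 // r0:9,r1:6,r2:1,r3:Mul2,r4:1,r5:Mul1
cycle 7: CDB Mul2=36; issue SUB r1<-Add1 // r0:9,r1:Add1,r2:1,r3:36,r4:1,r5:Mul1
cycle 8: issue ADD r1<-Add2 // r0:9,r1:Add2,r2:1,r3:36,r4:1,r5:Mul1
cycle 9: CDB Add1=0; issue SUB r0<-Add1 // r0:Add1,r1:Add2,r2:1,r3:36,r4:1,r5:Mul1
cycle 10: CDB Add2=37; issue MUL r2<-Mul2 // r0:Add1,r1:37,r2:Mul2,r3:36,r4:1,r5:Mul1
cycle 11: CDB Mul1=6; issue SUB r4<-Add2 // r0:Add1,r1:37,r2:Mul2,r3:36,r4:Add2,r5:6
cycle 12: issue ADD r2<-Add3 // r0:Add1,r1:37,r2:Add3,r3:36,r4:Add2,r5:6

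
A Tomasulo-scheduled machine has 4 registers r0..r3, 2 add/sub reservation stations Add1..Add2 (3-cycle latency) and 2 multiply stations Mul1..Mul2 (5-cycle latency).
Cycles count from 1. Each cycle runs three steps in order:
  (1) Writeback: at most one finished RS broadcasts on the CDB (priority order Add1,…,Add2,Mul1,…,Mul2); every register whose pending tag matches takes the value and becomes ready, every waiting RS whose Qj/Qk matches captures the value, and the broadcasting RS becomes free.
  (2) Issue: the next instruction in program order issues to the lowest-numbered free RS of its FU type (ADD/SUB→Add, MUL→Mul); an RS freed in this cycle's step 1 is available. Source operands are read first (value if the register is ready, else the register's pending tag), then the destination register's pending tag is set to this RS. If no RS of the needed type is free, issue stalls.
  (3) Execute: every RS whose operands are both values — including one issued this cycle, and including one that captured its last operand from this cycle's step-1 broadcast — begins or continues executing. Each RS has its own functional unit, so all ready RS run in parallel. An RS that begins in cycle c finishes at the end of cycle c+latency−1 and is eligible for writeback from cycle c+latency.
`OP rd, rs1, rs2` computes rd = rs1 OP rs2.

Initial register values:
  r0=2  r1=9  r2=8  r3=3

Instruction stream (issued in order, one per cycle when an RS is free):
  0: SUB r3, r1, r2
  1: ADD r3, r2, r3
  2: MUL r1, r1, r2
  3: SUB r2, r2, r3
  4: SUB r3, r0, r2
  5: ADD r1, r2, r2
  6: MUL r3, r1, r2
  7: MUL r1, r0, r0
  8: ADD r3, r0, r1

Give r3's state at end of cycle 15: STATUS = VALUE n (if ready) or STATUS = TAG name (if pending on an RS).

STATUS = TAG Add1

  c1: issue SUB r3<-Add1  regs: r0:2,r1:9,r2:8,r3:Add1
  c2: issue ADD r3<-Add2  regs: r0:2,r1:9,r2:8,r3:Add2
  c3: issue MUL r1<-Mul1  regs: r0:2,r1:Mul1,r2:8,r3:Add2
  c4: CDB Add1=1; issue SUB r2<-Add1  regs: r0:2,r1:Mul1,r2:Add1,r3:Add2
  c5: stall  regs: r0:2,r1:Mul1,r2:Add1,r3:Add2
  c6: stall  regs: r0:2,r1:Mul1,r2:Add1,r3:Add2
  c7: CDB Add2=9; issue SUB r3<-Add2  regs: r0:2,r1:Mul1,r2:Add1,r3:Add2
  c8: CDB Mul1=72; stall  regs: r0:2,r1:72,r2:Add1,r3:Add2
  c9: stall  regs: r0:2,r1:72,r2:Add1,r3:Add2
  c10: CDB Add1=-1; issue ADD r1<-Add1  regs: r0:2,r1:Add1,r2:-1,r3:Add2
  c11: issue MUL r3<-Mul1  regs: r0:2,r1:Add1,r2:-1,r3:Mul1
  c12: issue MUL r1<-Mul2  regs: r0:2,r1:Mul2,r2:-1,r3:Mul1
  c13: CDB Add1=-2; issue ADD r3<-Add1  regs: r0:2,r1:Mul2,r2:-1,r3:Add1
  c14: CDB Add2=3  regs: r0:2,r1:Mul2,r2:-1,r3:Add1
  c15: -  regs: r0:2,r1:Mul2,r2:-1,r3:Add1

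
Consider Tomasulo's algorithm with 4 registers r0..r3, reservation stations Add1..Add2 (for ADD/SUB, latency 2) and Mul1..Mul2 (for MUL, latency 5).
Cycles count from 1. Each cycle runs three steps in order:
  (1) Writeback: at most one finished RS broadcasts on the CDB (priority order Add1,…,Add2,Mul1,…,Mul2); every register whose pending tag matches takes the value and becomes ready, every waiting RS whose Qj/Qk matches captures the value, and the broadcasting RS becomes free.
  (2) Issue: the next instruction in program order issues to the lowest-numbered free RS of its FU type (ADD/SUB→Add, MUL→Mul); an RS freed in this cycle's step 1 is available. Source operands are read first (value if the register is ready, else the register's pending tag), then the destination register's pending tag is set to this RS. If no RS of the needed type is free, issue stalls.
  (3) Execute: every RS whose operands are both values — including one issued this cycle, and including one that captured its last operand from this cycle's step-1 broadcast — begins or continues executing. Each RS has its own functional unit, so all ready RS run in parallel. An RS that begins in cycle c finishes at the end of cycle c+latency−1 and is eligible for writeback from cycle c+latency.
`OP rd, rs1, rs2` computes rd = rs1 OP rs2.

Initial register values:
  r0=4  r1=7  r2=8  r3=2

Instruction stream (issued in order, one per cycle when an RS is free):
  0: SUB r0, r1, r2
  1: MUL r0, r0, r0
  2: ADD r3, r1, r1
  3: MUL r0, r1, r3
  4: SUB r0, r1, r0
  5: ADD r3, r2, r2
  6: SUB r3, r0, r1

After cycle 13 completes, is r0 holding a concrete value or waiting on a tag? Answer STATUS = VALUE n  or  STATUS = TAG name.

STATUS = VALUE -91

  c1: issue SUB r0<-Add1  regs: r0:Add1,r1:7,r2:8,r3:2
  c2: issue MUL r0<-Mul1  regs: r0:Mul1,r1:7,r2:8,r3:2
  c3: CDB Add1=-1; issue ADD r3<-Add1  regs: r0:Mul1,r1:7,r2:8,r3:Add1
  c4: issue MUL r0<-Mul2  regs: r0:Mul2,r1:7,r2:8,r3:Add1
  c5: CDB Add1=14; issue SUB r0<-Add1  regs: r0:Add1,r1:7,r2:8,r3:14
  c6: issue ADD r3<-Add2  regs: r0:Add1,r1:7,r2:8,r3:Add2
  c7: stall  regs: r0:Add1,r1:7,r2:8,r3:Add2
  c8: CDB Add2=16; issue SUB r3<-Add2  regs: r0:Add1,r1:7,r2:8,r3:Add2
  c9: CDB Mul1=1  regs: r0:Add1,r1:7,r2:8,r3:Add2
  c10: CDB Mul2=98  regs: r0:Add1,r1:7,r2:8,r3:Add2
  c11: -  regs: r0:Add1,r1:7,r2:8,r3:Add2
  c12: CDB Add1=-91  regs: r0:-91,r1:7,r2:8,r3:Add2
  c13: -  regs: r0:-91,r1:7,r2:8,r3:Add2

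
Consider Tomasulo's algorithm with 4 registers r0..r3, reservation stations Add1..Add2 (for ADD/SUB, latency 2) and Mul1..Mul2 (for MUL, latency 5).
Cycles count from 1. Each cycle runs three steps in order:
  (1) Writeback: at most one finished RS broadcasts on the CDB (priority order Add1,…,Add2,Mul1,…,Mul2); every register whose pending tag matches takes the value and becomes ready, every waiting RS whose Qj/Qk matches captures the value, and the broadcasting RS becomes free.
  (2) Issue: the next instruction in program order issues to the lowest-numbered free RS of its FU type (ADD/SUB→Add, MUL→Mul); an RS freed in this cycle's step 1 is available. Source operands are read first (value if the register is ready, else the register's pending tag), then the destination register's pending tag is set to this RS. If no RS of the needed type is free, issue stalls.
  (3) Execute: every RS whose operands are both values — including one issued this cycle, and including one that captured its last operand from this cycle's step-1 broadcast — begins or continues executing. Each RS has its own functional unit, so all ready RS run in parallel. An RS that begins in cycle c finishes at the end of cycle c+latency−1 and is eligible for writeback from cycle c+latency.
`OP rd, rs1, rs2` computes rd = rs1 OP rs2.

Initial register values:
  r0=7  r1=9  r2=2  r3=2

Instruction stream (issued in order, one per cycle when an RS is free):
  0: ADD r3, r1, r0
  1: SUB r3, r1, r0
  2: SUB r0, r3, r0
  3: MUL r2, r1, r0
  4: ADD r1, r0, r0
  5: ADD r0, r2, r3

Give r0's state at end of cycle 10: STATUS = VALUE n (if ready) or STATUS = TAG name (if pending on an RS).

STATUS = TAG Add1

  c1: issue ADD r3<-Add1  regs: r0:7,r1:9,r2:2,r3:Add1
  c2: issue SUB r3<-Add2  regs: r0:7,r1:9,r2:2,r3:Add2
  c3: CDB Add1=16; issue SUB r0<-Add1  regs: r0:Add1,r1:9,r2:2,r3:Add2
  c4: CDB Add2=2; issue MUL r2<-Mul1  regs: r0:Add1,r1:9,r2:Mul1,r3:2
  c5: issue ADD r1<-Add2  regs: r0:Add1,r1:Add2,r2:Mul1,r3:2
  c6: CDB Add1=-5; issue ADD r0<-Add1  regs: r0:Add1,r1:Add2,r2:Mul1,r3:2
  c7: -  regs: r0:Add1,r1:Add2,r2:Mul1,r3:2
  c8: CDB Add2=-10  regs: r0:Add1,r1:-10,r2:Mul1,r3:2
  c9: -  regs: r0:Add1,r1:-10,r2:Mul1,r3:2
  c10: -  regs: r0:Add1,r1:-10,r2:Mul1,r3:2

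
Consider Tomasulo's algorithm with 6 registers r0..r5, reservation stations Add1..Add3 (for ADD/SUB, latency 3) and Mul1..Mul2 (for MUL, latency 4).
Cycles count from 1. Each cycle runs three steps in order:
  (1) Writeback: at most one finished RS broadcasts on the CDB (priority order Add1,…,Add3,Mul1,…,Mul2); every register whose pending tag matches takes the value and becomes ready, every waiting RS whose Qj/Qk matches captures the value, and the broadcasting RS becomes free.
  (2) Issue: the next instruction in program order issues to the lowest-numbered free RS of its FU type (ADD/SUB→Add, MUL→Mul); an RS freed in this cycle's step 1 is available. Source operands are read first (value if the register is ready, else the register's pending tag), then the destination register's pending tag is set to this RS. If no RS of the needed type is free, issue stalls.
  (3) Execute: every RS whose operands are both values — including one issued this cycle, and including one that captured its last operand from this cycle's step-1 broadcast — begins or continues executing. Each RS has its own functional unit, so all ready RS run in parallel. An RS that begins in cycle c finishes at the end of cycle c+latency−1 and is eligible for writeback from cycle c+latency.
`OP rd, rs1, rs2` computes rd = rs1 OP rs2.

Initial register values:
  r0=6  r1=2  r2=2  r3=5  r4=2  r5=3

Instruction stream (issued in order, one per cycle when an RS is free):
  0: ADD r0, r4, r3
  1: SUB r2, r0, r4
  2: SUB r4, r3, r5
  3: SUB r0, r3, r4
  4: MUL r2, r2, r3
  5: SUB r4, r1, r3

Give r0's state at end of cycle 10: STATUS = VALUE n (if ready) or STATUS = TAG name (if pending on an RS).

STATUS = VALUE 3

c1: issue ADD r0<-Add1 | r0:Add1,r1:2,r2:2,r3:5,r4:2,r5:3
c2: issue SUB r2<-Add2 | r0:Add1,r1:2,r2:Add2,r3:5,r4:2,r5:3
c3: issue SUB r4<-Add3 | r0:Add1,r1:2,r2:Add2,r3:5,r4:Add3,r5:3
c4: CDB Add1=7; issue SUB r0<-Add1 | r0:Add1,r1:2,r2:Add2,r3:5,r4:Add3,r5:3
c5: issue MUL r2<-Mul1 | r0:Add1,r1:2,r2:Mul1,r3:5,r4:Add3,r5:3
c6: CDB Add3=2; issue SUB r4<-Add3 | r0:Add1,r1:2,r2:Mul1,r3:5,r4:Add3,r5:3
c7: CDB Add2=5 | r0:Add1,r1:2,r2:Mul1,r3:5,r4:Add3,r5:3
c8: - | r0:Add1,r1:2,r2:Mul1,r3:5,r4:Add3,r5:3
c9: CDB Add1=3 | r0:3,r1:2,r2:Mul1,r3:5,r4:Add3,r5:3
c10: CDB Add3=-3 | r0:3,r1:2,r2:Mul1,r3:5,r4:-3,r5:3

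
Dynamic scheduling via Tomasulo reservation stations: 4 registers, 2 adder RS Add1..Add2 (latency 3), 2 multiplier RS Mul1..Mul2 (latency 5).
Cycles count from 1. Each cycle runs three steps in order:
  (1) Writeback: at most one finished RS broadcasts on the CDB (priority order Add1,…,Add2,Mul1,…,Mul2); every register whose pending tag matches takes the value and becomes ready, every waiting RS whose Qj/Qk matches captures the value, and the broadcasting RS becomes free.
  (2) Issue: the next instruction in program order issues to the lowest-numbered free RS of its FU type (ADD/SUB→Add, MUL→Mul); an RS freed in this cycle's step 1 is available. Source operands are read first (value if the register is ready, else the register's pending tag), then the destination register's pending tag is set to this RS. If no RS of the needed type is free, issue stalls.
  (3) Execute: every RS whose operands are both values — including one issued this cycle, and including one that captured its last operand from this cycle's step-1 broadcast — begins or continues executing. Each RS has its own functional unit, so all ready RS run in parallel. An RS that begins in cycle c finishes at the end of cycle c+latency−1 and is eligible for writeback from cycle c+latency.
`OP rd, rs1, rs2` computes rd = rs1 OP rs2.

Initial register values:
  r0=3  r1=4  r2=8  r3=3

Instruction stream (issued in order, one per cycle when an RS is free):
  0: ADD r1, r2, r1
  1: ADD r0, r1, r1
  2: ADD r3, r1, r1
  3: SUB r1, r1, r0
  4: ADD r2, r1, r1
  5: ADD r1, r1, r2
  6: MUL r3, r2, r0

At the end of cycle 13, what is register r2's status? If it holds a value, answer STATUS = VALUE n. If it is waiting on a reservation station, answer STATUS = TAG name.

STATUS = TAG Add2

c1: issue ADD r1<-Add1 | r0:3,r1:Add1,r2:8,r3:3
c2: issue ADD r0<-Add2 | r0:Add2,r1:Add1,r2:8,r3:3
c3: stall | r0:Add2,r1:Add1,r2:8,r3:3
c4: CDB Add1=12; issue ADD r3<-Add1 | r0:Add2,r1:12,r2:8,r3:Add1
c5: stall | r0:Add2,r1:12,r2:8,r3:Add1
c6: stall | r0:Add2,r1:12,r2:8,r3:Add1
c7: CDB Add1=24; issue SUB r1<-Add1 | r0:Add2,r1:Add1,r2:8,r3:24
c8: CDB Add2=24; issue ADD r2<-Add2 | r0:24,r1:Add1,r2:Add2,r3:24
c9: stall | r0:24,r1:Add1,r2:Add2,r3:24
c10: stall | r0:24,r1:Add1,r2:Add2,r3:24
c11: CDB Add1=-12; issue ADD r1<-Add1 | r0:24,r1:Add1,r2:Add2,r3:24
c12: issue MUL r3<-Mul1 | r0:24,r1:Add1,r2:Add2,r3:Mul1
c13: - | r0:24,r1:Add1,r2:Add2,r3:Mul1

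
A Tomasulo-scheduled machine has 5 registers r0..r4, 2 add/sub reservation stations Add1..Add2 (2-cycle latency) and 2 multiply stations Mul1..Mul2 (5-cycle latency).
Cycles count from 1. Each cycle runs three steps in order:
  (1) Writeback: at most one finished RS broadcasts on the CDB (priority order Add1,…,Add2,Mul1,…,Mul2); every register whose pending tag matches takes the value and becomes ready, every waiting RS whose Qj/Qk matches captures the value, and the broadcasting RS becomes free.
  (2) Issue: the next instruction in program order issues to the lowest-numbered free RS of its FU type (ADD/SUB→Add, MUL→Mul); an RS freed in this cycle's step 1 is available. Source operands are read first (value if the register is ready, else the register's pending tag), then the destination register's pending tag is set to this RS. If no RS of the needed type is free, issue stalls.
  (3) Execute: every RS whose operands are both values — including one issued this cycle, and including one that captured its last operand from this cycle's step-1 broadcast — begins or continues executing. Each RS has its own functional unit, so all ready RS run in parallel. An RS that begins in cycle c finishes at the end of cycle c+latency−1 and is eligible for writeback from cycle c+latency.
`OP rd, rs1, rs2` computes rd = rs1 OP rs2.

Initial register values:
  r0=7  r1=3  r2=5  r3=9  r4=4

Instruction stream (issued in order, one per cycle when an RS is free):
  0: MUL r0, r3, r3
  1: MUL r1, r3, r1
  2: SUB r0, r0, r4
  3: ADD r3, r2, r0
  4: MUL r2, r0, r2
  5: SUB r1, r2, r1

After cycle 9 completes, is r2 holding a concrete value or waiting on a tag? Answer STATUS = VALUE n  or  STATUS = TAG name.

c1: issue MUL r0<-Mul1 | r0:Mul1,r1:3,r2:5,r3:9,r4:4
c2: issue MUL r1<-Mul2 | r0:Mul1,r1:Mul2,r2:5,r3:9,r4:4
c3: issue SUB r0<-Add1 | r0:Add1,r1:Mul2,r2:5,r3:9,r4:4
c4: issue ADD r3<-Add2 | r0:Add1,r1:Mul2,r2:5,r3:Add2,r4:4
c5: stall | r0:Add1,r1:Mul2,r2:5,r3:Add2,r4:4
c6: CDB Mul1=81; issue MUL r2<-Mul1 | r0:Add1,r1:Mul2,r2:Mul1,r3:Add2,r4:4
c7: CDB Mul2=27; stall | r0:Add1,r1:27,r2:Mul1,r3:Add2,r4:4
c8: CDB Add1=77; issue SUB r1<-Add1 | r0:77,r1:Add1,r2:Mul1,r3:Add2,r4:4
c9: - | r0:77,r1:Add1,r2:Mul1,r3:Add2,r4:4

STATUS = TAG Mul1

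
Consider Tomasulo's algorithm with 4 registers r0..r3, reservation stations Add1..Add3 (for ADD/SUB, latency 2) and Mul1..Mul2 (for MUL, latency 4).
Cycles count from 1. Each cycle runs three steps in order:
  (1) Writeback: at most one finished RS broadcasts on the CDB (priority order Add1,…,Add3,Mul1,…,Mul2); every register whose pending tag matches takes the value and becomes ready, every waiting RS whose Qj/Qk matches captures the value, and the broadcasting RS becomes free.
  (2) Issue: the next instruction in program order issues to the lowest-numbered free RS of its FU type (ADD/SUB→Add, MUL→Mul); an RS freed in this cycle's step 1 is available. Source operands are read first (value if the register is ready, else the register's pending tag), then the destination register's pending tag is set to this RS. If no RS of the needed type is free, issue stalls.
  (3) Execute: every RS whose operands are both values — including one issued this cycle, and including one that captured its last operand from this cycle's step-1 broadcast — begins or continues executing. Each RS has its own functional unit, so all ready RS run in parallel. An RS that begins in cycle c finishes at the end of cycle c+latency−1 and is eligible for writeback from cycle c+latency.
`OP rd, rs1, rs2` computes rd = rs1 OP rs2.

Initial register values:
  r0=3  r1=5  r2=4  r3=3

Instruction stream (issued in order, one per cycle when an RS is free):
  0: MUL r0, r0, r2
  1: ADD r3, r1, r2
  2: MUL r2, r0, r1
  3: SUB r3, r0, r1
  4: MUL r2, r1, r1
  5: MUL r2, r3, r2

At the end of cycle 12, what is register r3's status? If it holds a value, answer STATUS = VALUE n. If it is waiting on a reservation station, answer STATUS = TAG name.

STATUS = VALUE 7

cycle 1: issue MUL r0<-Mul1 // r0:Mul1,r1:5,r2:4,r3:3
cycle 2: issue ADD r3<-Add1 // r0:Mul1,r1:5,r2:4,r3:Add1
cycle 3: issue MUL r2<-Mul2 // r0:Mul1,r1:5,r2:Mul2,r3:Add1
cycle 4: CDB Add1=9; issue SUB r3<-Add1 // r0:Mul1,r1:5,r2:Mul2,r3:Add1
cycle 5: CDB Mul1=12; issue MUL r2<-Mul1 // r0:12,r1:5,r2:Mul1,r3:Add1
cycle 6: stall // r0:12,r1:5,r2:Mul1,r3:Add1
cycle 7: CDB Add1=7; stall // r0:12,r1:5,r2:Mul1,r3:7
cycle 8: stall // r0:12,r1:5,r2:Mul1,r3:7
cycle 9: CDB Mul1=25; issue MUL r2<-Mul1 // r0:12,r1:5,r2:Mul1,r3:7
cycle 10: CDB Mul2=60 // r0:12,r1:5,r2:Mul1,r3:7
cycle 11: - // r0:12,r1:5,r2:Mul1,r3:7
cycle 12: - // r0:12,r1:5,r2:Mul1,r3:7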